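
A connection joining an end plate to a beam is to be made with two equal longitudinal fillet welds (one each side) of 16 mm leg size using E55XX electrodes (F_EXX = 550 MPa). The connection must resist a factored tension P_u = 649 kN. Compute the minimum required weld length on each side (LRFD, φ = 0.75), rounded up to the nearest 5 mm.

L = 120 mm on each side

Throat t_e = 0.707 × 16 = 11.31 mm.
φr_n = 0.75 × 0.6 × 550 × 11.31 × 10⁻³ = 2.8 kN/mm.
L_req = P_u / φr_n = 649 / 2.8 = 231.8 mm total.
Per side: 231.8 / 2 = 115.9 mm.
Round up → use L = 120 mm on each side.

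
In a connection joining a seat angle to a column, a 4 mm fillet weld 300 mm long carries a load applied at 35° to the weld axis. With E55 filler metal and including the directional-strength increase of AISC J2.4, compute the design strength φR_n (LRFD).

φR_n ≈ 256 kN

E55XX → F_EXX = 550 MPa.
t_e = 0.707 × 4 = 2.828 mm; A_we = 2.828 × 300 = 848.4 mm².
Directional factor: 1.0 + 0.5 sin^1.5(35°) = 1.217.
F_nw = 0.6 × 550 × 1.217 = 401.7 MPa.
φR_n = 0.75 × 401.7 × 848.4 × 10⁻³ = 255.6 kN.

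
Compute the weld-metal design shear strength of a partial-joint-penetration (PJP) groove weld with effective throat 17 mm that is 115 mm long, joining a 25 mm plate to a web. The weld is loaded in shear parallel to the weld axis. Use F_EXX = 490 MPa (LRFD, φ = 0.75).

φR_n ≈ 431 kN

Effective throat (given) t_e = 17 mm.
A_we = 17 × 115 = 1955 mm².
F_nw = 0.6 F_EXX = 294 MPa.
φR_n = 0.75 × 294 × 1955 × 10⁻³ = 431.1 kN.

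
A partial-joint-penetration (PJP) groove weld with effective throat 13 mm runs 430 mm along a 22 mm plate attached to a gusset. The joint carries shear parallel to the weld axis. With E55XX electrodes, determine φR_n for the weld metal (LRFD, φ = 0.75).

E55XX → F_EXX = 550 MPa.
Effective throat (given) t_e = 13 mm.
A_we = 13 × 430 = 5590 mm².
F_nw = 0.6 F_EXX = 330 MPa.
φR_n = 0.75 × 330 × 5590 × 10⁻³ = 1384 kN.

φR_n ≈ 1380 kN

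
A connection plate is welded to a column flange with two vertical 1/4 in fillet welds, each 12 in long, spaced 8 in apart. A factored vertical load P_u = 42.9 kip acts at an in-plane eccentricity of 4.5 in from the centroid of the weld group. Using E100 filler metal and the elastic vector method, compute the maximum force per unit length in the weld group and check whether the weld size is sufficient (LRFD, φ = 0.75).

E100XX → F_EXX = 100 ksi.
Total weld length L_w = 24 in. Treat welds as unit-width lines.
Polar moment about centroid: J = 2[d³/12 + d(b/2)²] = 2[12³/12 + 12×4²] = 672 in³.
Direct shear f_v = P/L_w = 42.9 / 24 = 1.787 kip/in (vertical).
Torsion M = P·e = 42.9 × 4.5 = 193.05 kip·in.
Critical point at (x, y) = (4, 6) from centroid. f_tx = M·y/J = 1.724 kip/in; f_ty = M·x/J = 1.149 kip/in.
Resultant f_max = √[f_tx² + (f_v + f_ty)²] = √[1.724² + (1.787 + 1.149)²] = 3.405 kip/in.
Capacity per unit length: φr_n = 0.75 × 0.6 × 100 × (0.707 × 0.25) = 7.954 kip/in.
3.405 ≤ 7.954 → adequate.

f_max ≈ 3.41 kip/in; adequate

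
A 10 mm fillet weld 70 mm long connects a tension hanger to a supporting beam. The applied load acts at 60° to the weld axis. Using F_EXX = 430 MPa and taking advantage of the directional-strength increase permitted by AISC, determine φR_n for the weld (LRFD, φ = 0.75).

φR_n ≈ 134 kN

t_e = 0.707 × 10 = 7.07 mm; A_we = 7.07 × 70 = 494.9 mm².
Directional factor: 1.0 + 0.5 sin^1.5(60°) = 1.403.
F_nw = 0.6 × 430 × 1.403 = 362 MPa.
φR_n = 0.75 × 362 × 494.9 × 10⁻³ = 134.4 kN.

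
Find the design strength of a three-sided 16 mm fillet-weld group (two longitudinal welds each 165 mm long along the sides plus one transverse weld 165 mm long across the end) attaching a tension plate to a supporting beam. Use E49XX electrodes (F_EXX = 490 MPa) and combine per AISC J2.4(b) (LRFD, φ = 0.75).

φR_n ≈ 1320 kN

t_e = 0.707 × 16 = 11.31 mm.
R_nwl = 0.6 × 490 × 11.31 × 330 × 10⁻³ = 1097 kN (longitudinal, 2 welds).
R_nwt = 0.6 × 490 × 11.31 × 165 × 10⁻³ = 548.7 kN (transverse, base value).
(i) R_nwl + R_nwt = 1646 kN; (ii) 0.85 R_nwl + 1.5 R_nwt = 1756 kN.
R_n = max = 1756 kN [governs: (ii)]; φR_n = 1317 kN.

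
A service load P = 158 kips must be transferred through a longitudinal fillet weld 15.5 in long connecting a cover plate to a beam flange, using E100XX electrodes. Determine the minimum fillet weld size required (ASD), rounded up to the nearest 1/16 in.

E100XX → F_EXX = 100 ksi.
Total weld length L = 15.5 in.
Required throat t_e = P × Ω / (0.6 F_EXX × L) = 158 × 2.0 / (0.6 × 100 × 15.5) = 0.3398 in.
Required leg w = t_e / 0.707 = 0.4806 in → use 1/2 in.

w = 1/2 in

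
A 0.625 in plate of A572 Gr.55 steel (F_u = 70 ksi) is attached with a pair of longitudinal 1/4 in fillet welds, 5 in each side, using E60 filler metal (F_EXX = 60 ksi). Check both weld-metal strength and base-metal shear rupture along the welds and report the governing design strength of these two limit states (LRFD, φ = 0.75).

φR_n ≈ 47.7 kip (weld metal governs)

t_e = 0.707 × 0.25 = 0.1767 in; L = 10 in.
Weld metal: φR_n = 0.75 × 0.6 × 60 × 0.1767 × 10 = 47.72 kip.
Base metal (shear rupture): φR_n = 0.75 × 0.6 × 70 × 0.625 × 10 = 196.9 kip.
Governing: weld metal.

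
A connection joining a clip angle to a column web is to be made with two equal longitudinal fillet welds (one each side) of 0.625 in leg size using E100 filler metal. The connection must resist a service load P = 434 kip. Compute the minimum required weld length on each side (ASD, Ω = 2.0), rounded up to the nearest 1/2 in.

L = 16.5 in on each side

E100XX → F_EXX = 100 ksi.
Throat t_e = 0.707 × 0.625 = 0.4419 in.
r_n/Ω = (0.6 × 100 × 0.4419) / 2.0 = 13.26 kip/in.
L_req = P / (r_n/Ω) = 434 / 13.26 = 32.74 in total.
Per side: 32.74 / 2 = 16.37 in.
Round up → use L = 16.5 in on each side.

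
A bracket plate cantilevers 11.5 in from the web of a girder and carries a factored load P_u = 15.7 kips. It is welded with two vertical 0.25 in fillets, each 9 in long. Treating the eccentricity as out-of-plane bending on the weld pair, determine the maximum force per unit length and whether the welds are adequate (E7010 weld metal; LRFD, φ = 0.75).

E70XX → F_EXX = 70 ksi.
L_w = 2 × 9 = 18 in; section modulus (unit throat) S = 2 × L²/6 = 27 in².
Direct shear f_v = P/L_w = 15.7/18 = 0.8722 kip/in.
Moment M = P × e = 15.7 × 11.5 = 180.55 kip·in; bending f_b = M/S = 6.687 kip/in.
f_max = √(f_v² + f_b²) = √(0.8722² + 6.687²) = 6.744 kip/in.
φr_n = 0.75 × 0.6 × 70 × (0.707 × 0.25) = 5.568 kip/in → NOT adequate.

f_max ≈ 6.74 kip/in; NOT adequate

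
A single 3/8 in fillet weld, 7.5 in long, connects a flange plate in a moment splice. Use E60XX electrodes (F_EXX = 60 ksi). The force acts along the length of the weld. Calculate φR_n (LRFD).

Effective throat t_e = 0.707 × 0.375 = 0.2651 in.
Total length L = 7.5 in; A_we = 0.2651 × 7.5 = 1.988 in².
F_nw = 0.6 F_EXX = 0.6 × 60 = 36 ksi.
φR_n = 0.75 × 36 × 1.988 = 53.69 kips.

φR_n ≈ 53.7 kips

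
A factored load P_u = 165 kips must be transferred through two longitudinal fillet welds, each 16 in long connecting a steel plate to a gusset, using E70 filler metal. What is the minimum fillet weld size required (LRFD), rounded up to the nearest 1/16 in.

w = 1/4 in

E70XX → F_EXX = 70 ksi.
Total weld length L = 32 in.
Required throat t_e = P_u / (φ × 0.6 F_EXX × L) = 165 / (0.75 × 0.6 × 70 × 32) = 0.1637 in.
Required leg w = t_e / 0.707 = 0.2315 in → use 1/4 in.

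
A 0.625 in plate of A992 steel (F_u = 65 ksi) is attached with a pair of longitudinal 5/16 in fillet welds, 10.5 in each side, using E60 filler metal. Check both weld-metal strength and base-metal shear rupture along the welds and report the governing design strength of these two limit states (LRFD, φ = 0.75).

φR_n ≈ 125 kip (weld metal governs)

E60XX → F_EXX = 60 ksi.
t_e = 0.707 × 0.3125 = 0.2209 in; L = 21 in.
Weld metal: φR_n = 0.75 × 0.6 × 60 × 0.2209 × 21 = 125.3 kip.
Base metal (shear rupture): φR_n = 0.75 × 0.6 × 65 × 0.625 × 21 = 383.9 kip.
Governing: weld metal.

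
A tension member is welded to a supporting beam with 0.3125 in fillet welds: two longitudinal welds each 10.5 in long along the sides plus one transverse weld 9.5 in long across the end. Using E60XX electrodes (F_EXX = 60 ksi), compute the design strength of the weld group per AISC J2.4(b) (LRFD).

t_e = 0.707 × 0.3125 = 0.2209 in.
R_nwl = 0.6 × 60 × 0.2209 × 21 = 167 kips (longitudinal, 2 welds).
R_nwt = 0.6 × 60 × 0.2209 × 9.5 = 75.56 kips (transverse, base value).
(i) R_nwl + R_nwt = 242.6 kips; (ii) 0.85 R_nwl + 1.5 R_nwt = 255.3 kips.
R_n = max = 255.3 kips [governs: (ii)]; φR_n = 191.5 kips.

φR_n ≈ 191 kips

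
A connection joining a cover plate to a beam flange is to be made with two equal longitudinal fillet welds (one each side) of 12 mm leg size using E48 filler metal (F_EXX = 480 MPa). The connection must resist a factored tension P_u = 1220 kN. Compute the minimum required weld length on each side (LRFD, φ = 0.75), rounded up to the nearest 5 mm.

L = 335 mm on each side

Throat t_e = 0.707 × 12 = 8.484 mm.
φr_n = 0.75 × 0.6 × 480 × 8.484 × 10⁻³ = 1.833 kN/mm.
L_req = P_u / φr_n = 1220 / 1.833 = 665.7 mm total.
Per side: 665.7 / 2 = 332.9 mm.
Round up → use L = 335 mm on each side.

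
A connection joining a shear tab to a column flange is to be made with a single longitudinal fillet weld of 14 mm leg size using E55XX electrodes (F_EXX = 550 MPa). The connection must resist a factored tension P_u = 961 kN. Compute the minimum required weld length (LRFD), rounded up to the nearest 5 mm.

L = 395 mm

Throat t_e = 0.707 × 14 = 9.898 mm.
φr_n = 0.75 × 0.6 × 550 × 9.898 × 10⁻³ = 2.45 kN/mm.
L_req = P_u / φr_n = 961 / 2.45 = 392.3 mm total.
Round up → use L = 395 mm.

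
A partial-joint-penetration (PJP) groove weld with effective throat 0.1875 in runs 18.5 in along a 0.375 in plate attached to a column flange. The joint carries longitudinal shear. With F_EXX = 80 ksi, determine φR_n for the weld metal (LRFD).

Effective throat (given) t_e = 0.1875 in.
A_we = 0.1875 × 18.5 = 3.469 in².
F_nw = 0.6 F_EXX = 48 ksi.
φR_n = 0.75 × 48 × 3.469 = 124.9 kip.

φR_n ≈ 125 kip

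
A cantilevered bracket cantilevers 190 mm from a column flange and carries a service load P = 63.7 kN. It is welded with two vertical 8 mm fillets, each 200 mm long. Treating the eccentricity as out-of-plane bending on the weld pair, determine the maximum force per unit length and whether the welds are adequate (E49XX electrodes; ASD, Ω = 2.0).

f_max ≈ 922 N/mm; NOT adequate

E49XX → F_EXX = 490 MPa.
L_w = 2 × 200 = 400 mm; section modulus (unit throat) S = 2 × L²/6 = 13330 mm².
Direct shear f_v = P/L_w = 63.7×10³/400 = 159.2 N/mm.
Moment M = P × e = 63.7×10³ × 190 = 12103000 N·mm; bending f_b = M/S = 907.7 N/mm.
f_max = √(f_v² + f_b²) = √(159.2² + 907.7²) = 921.6 N/mm.
r_n/Ω = (1/2.0) × 0.6 × 490 × (0.707 × 8) = 831.4 N/mm → NOT adequate.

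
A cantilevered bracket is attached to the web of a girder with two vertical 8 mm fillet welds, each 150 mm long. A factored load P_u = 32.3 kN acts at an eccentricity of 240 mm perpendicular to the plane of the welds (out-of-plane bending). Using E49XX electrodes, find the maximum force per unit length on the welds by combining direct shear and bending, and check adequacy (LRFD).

f_max ≈ 1040 N/mm; adequate

E49XX → F_EXX = 490 MPa.
L_w = 2 × 150 = 300 mm; section modulus (unit throat) S = 2 × L²/6 = 7500 mm².
Direct shear f_v = P/L_w = 32.3×10³/300 = 107.7 N/mm.
Moment M = P × e = 32.3×10³ × 240 = 7752000 N·mm; bending f_b = M/S = 1034 N/mm.
f_max = √(f_v² + f_b²) = √(107.7² + 1034²) = 1039 N/mm.
φr_n = 0.75 × 0.6 × 490 × (0.707 × 8) = 1247 N/mm → adequate.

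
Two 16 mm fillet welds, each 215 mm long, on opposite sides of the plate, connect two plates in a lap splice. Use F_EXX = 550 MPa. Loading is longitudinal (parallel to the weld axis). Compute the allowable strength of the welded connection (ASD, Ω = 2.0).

Effective throat t_e = 0.707 × 16 = 11.31 mm.
Total length L = 430 mm; A_we = 11.31 × 430 = 4864 mm².
F_nw = 0.6 F_EXX = 0.6 × 550 = 330 MPa.
R_n = 330 × 4864 × 10⁻³ = 1605 kN; R_n/Ω = 1605/2.0 = 802.6 kN.

R_n/Ω ≈ 803 kN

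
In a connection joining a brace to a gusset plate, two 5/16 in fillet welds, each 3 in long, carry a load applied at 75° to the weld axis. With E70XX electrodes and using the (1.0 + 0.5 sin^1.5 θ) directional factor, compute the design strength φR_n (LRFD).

E70XX → F_EXX = 70 ksi.
t_e = 0.707 × 0.3125 = 0.2209 in; A_we = 0.2209 × 6 = 1.326 in².
Directional factor: 1.0 + 0.5 sin^1.5(75°) = 1.475.
F_nw = 0.6 × 70 × 1.475 = 61.94 ksi.
φR_n = 0.75 × 61.94 × 1.326 = 61.58 kip.

φR_n ≈ 61.6 kip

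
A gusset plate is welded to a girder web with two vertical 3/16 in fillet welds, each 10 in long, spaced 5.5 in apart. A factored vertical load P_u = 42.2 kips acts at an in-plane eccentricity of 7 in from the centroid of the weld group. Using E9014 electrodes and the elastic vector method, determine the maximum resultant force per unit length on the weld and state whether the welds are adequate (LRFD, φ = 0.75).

E90XX → F_EXX = 90 ksi.
Total weld length L_w = 20 in. Treat welds as unit-width lines.
Polar moment about centroid: J = 2[d³/12 + d(b/2)²] = 2[10³/12 + 10×2.75²] = 317.9 in³.
Direct shear f_v = P/L_w = 42.2 / 20 = 2.11 kip/in (vertical).
Torsion M = P·e = 42.2 × 7 = 295.4 kip·in.
Critical point at (x, y) = (2.75, 5) from centroid. f_tx = M·y/J = 4.646 kip/in; f_ty = M·x/J = 2.555 kip/in.
Resultant f_max = √[f_tx² + (f_v + f_ty)²] = √[4.646² + (2.11 + 2.555)²] = 6.584 kip/in.
Capacity per unit length: φr_n = 0.75 × 0.6 × 90 × (0.707 × 0.1875) = 5.369 kip/in.
6.584 > 5.369 → NOT adequate.

f_max ≈ 6.58 kip/in; NOT adequate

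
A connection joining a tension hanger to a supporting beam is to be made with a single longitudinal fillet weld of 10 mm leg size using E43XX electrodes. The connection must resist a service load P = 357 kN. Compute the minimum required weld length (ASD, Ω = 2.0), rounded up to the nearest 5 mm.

L = 395 mm

E43XX → F_EXX = 430 MPa.
Throat t_e = 0.707 × 10 = 7.07 mm.
r_n/Ω = (0.6 × 430 × 7.07) / 2.0 = 912 N/mm = 0.912 kN/mm.
L_req = P / (r_n/Ω) = 357 / 0.912 = 391.4 mm total.
Round up → use L = 395 mm.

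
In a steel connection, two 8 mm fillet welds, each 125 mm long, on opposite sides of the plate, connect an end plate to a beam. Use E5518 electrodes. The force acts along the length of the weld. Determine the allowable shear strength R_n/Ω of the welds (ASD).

R_n/Ω ≈ 233 kN

E55XX → F_EXX = 550 MPa.
Effective throat t_e = 0.707 × 8 = 5.656 mm.
Total length L = 250 mm; A_we = 5.656 × 250 = 1414 mm².
F_nw = 0.6 F_EXX = 0.6 × 550 = 330 MPa.
R_n = 330 × 1414 × 10⁻³ = 466.6 kN; R_n/Ω = 466.6/2.0 = 233.3 kN.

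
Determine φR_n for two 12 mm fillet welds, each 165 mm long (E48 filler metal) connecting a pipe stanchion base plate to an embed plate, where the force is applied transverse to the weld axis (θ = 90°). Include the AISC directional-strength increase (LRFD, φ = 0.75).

φR_n ≈ 907 kN

E48XX → F_EXX = 480 MPa.
t_e = 0.707 × 12 = 8.484 mm; A_we = 8.484 × 330 = 2800 mm².
Directional factor: 1.0 + 0.5 sin^1.5(90°) = 1.5.
F_nw = 0.6 × 480 × 1.5 = 432 MPa.
φR_n = 0.75 × 432 × 2800 × 10⁻³ = 907.1 kN.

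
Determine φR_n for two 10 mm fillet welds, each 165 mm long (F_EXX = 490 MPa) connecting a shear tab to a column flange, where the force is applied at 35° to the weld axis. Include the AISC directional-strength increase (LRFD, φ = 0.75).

φR_n ≈ 626 kN

t_e = 0.707 × 10 = 7.07 mm; A_we = 7.07 × 330 = 2333 mm².
Directional factor: 1.0 + 0.5 sin^1.5(35°) = 1.217.
F_nw = 0.6 × 490 × 1.217 = 357.9 MPa.
φR_n = 0.75 × 357.9 × 2333 × 10⁻³ = 626.2 kN.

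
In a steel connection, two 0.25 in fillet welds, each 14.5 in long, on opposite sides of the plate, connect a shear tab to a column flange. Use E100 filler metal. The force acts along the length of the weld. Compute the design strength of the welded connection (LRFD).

φR_n ≈ 231 kips

E100XX → F_EXX = 100 ksi.
Effective throat t_e = 0.707 × 0.25 = 0.1767 in.
Total length L = 29 in; A_we = 0.1767 × 29 = 5.126 in².
F_nw = 0.6 F_EXX = 0.6 × 100 = 60 ksi.
φR_n = 0.75 × 60 × 5.126 = 230.7 kips.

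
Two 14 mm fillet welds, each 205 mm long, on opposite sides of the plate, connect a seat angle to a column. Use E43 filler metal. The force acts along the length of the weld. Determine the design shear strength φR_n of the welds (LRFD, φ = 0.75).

E43XX → F_EXX = 430 MPa.
Effective throat t_e = 0.707 × 14 = 9.898 mm.
Total length L = 410 mm; A_we = 9.898 × 410 = 4058 mm².
F_nw = 0.6 F_EXX = 0.6 × 430 = 258 MPa.
φR_n = 0.75 × 258 × 4058 × 10⁻³ = 785.3 kN.

φR_n ≈ 785 kN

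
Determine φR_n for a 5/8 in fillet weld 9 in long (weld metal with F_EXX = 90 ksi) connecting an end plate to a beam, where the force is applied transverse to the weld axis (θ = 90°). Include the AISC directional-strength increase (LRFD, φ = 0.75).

φR_n ≈ 242 kips

t_e = 0.707 × 0.625 = 0.4419 in; A_we = 0.4419 × 9 = 3.977 in².
Directional factor: 1.0 + 0.5 sin^1.5(90°) = 1.5.
F_nw = 0.6 × 90 × 1.5 = 81 ksi.
φR_n = 0.75 × 81 × 3.977 = 241.6 kips.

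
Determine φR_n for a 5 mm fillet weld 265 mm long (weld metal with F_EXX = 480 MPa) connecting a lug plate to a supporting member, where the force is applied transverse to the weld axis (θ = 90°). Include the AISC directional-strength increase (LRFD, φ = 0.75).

φR_n ≈ 304 kN

t_e = 0.707 × 5 = 3.535 mm; A_we = 3.535 × 265 = 936.8 mm².
Directional factor: 1.0 + 0.5 sin^1.5(90°) = 1.5.
F_nw = 0.6 × 480 × 1.5 = 432 MPa.
φR_n = 0.75 × 432 × 936.8 × 10⁻³ = 303.5 kN.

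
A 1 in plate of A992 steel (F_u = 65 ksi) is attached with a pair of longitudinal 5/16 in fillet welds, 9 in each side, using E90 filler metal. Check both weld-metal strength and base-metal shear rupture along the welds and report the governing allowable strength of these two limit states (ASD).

R_n/Ω ≈ 107 kip (weld metal governs)

E90XX → F_EXX = 90 ksi.
t_e = 0.707 × 0.3125 = 0.2209 in; L = 18 in.
Weld metal: R_n/Ω = (1/2.0) × 0.6 × 90 × 0.2209 × 18 = 107.4 kip.
Base metal (shear rupture): R_n/Ω = (1/2.0) × 0.6 × 65 × 1 × 18 = 351 kip.
Governing: weld metal.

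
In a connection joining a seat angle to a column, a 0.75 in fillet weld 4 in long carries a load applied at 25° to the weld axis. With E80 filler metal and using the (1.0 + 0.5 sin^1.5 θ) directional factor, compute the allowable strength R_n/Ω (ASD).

R_n/Ω ≈ 57.9 kip

E80XX → F_EXX = 80 ksi.
t_e = 0.707 × 0.75 = 0.5302 in; A_we = 0.5302 × 4 = 2.121 in².
Directional factor: 1.0 + 0.5 sin^1.5(25°) = 1.137.
F_nw = 0.6 × 80 × 1.137 = 54.59 ksi.
R_n/Ω = (54.59 × 2.121) / 2.0 = 57.9 kip.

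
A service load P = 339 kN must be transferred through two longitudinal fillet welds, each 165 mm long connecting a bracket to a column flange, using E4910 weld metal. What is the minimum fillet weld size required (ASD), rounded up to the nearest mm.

E49XX → F_EXX = 490 MPa.
Total weld length L = 330 mm.
Required throat t_e = P × Ω / (0.6 F_EXX × L) = 339 × 2.0 / (0.6 × 490 × 330 × 10⁻³) = 6.988 mm.
Required leg w = t_e / 0.707 = 9.884 mm → use 10 mm.

w = 10 mm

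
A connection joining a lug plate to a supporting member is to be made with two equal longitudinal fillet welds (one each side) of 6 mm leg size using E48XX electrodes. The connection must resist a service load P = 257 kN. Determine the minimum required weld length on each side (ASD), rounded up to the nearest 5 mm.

E48XX → F_EXX = 480 MPa.
Throat t_e = 0.707 × 6 = 4.242 mm.
r_n/Ω = (0.6 × 480 × 4.242) / 2.0 = 610.8 N/mm = 0.6108 kN/mm.
L_req = P / (r_n/Ω) = 257 / 0.6108 = 420.7 mm total.
Per side: 420.7 / 2 = 210.4 mm.
Round up → use L = 215 mm on each side.

L = 215 mm on each side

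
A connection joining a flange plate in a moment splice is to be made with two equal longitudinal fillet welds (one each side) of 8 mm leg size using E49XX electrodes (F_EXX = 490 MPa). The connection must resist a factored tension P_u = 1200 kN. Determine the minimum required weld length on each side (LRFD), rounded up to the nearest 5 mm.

L = 485 mm on each side

Throat t_e = 0.707 × 8 = 5.656 mm.
φr_n = 0.75 × 0.6 × 490 × 5.656 × 10⁻³ = 1.247 kN/mm.
L_req = P_u / φr_n = 1200 / 1.247 = 962.2 mm total.
Per side: 962.2 / 2 = 481.1 mm.
Round up → use L = 485 mm on each side.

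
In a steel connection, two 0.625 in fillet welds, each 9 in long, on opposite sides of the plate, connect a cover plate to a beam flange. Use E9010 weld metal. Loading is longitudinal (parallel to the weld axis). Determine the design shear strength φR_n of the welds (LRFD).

φR_n ≈ 322 kips

E90XX → F_EXX = 90 ksi.
Effective throat t_e = 0.707 × 0.625 = 0.4419 in.
Total length L = 18 in; A_we = 0.4419 × 18 = 7.954 in².
F_nw = 0.6 F_EXX = 0.6 × 90 = 54 ksi.
φR_n = 0.75 × 54 × 7.954 = 322.1 kips.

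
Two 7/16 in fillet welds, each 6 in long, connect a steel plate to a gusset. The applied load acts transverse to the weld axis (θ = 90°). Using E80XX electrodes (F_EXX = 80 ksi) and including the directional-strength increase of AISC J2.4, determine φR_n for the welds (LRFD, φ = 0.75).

t_e = 0.707 × 0.4375 = 0.3093 in; A_we = 0.3093 × 12 = 3.712 in².
Directional factor: 1.0 + 0.5 sin^1.5(90°) = 1.5.
F_nw = 0.6 × 80 × 1.5 = 72 ksi.
φR_n = 0.75 × 72 × 3.712 = 200.4 kip.

φR_n ≈ 200 kip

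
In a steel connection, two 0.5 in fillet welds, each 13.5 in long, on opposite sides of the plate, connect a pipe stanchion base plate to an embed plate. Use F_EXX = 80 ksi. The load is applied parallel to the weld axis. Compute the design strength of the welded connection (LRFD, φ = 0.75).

φR_n ≈ 344 kips

Effective throat t_e = 0.707 × 0.5 = 0.3535 in.
Total length L = 27 in; A_we = 0.3535 × 27 = 9.544 in².
F_nw = 0.6 F_EXX = 0.6 × 80 = 48 ksi.
φR_n = 0.75 × 48 × 9.544 = 343.6 kips.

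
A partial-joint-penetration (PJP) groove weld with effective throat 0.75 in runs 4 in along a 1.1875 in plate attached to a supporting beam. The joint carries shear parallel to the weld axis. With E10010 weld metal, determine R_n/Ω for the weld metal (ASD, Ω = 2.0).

E100XX → F_EXX = 100 ksi.
Effective throat (given) t_e = 0.75 in.
A_we = 0.75 × 4 = 3 in².
F_nw = 0.6 F_EXX = 60 ksi.
R_n/Ω = (60 × 3) / 2.0 = 90 kip.

R_n/Ω ≈ 90 kip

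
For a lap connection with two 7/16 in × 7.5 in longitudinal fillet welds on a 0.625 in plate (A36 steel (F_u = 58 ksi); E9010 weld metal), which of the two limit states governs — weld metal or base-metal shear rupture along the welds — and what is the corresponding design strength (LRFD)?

φR_n ≈ 188 kips (weld metal governs)

E90XX → F_EXX = 90 ksi.
t_e = 0.707 × 0.4375 = 0.3093 in; L = 15 in.
Weld metal: φR_n = 0.75 × 0.6 × 90 × 0.3093 × 15 = 187.9 kips.
Base metal (shear rupture): φR_n = 0.75 × 0.6 × 58 × 0.625 × 15 = 244.7 kips.
Governing: weld metal.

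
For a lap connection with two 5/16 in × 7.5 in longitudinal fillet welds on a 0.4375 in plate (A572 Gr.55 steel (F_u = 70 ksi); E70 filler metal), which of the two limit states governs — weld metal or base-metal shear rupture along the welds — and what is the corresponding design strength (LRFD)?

φR_n ≈ 104 kip (weld metal governs)

E70XX → F_EXX = 70 ksi.
t_e = 0.707 × 0.3125 = 0.2209 in; L = 15 in.
Weld metal: φR_n = 0.75 × 0.6 × 70 × 0.2209 × 15 = 104.4 kip.
Base metal (shear rupture): φR_n = 0.75 × 0.6 × 70 × 0.4375 × 15 = 206.7 kip.
Governing: weld metal.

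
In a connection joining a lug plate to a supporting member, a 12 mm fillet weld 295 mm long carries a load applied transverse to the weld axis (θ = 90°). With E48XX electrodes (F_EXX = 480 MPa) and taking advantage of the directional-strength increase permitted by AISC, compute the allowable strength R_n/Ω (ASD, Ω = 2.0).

t_e = 0.707 × 12 = 8.484 mm; A_we = 8.484 × 295 = 2503 mm².
Directional factor: 1.0 + 0.5 sin^1.5(90°) = 1.5.
F_nw = 0.6 × 480 × 1.5 = 432 MPa.
R_n/Ω = (432 × 2503) / 2.0 × 10⁻³ = 540.6 kN.

R_n/Ω ≈ 541 kN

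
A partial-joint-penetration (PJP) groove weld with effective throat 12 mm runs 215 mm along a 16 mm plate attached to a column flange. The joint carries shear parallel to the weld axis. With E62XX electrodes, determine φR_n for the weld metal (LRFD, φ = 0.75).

E62XX → F_EXX = 620 MPa.
Effective throat (given) t_e = 12 mm.
A_we = 12 × 215 = 2580 mm².
F_nw = 0.6 F_EXX = 372 MPa.
φR_n = 0.75 × 372 × 2580 × 10⁻³ = 719.8 kN.

φR_n ≈ 720 kN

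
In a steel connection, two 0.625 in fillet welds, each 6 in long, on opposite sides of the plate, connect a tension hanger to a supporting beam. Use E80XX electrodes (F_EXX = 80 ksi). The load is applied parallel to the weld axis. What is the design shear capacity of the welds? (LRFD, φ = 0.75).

Effective throat t_e = 0.707 × 0.625 = 0.4419 in.
Total length L = 12 in; A_we = 0.4419 × 12 = 5.302 in².
F_nw = 0.6 F_EXX = 0.6 × 80 = 48 ksi.
φR_n = 0.75 × 48 × 5.302 = 190.9 kips.

φR_n ≈ 191 kips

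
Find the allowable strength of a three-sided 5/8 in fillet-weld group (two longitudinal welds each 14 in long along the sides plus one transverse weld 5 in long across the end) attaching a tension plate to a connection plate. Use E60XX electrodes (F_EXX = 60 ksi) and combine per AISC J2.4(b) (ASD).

R_n/Ω ≈ 262 kip

t_e = 0.707 × 0.625 = 0.4419 in.
R_nwl = 0.6 × 60 × 0.4419 × 28 = 445.4 kip (longitudinal, 2 welds).
R_nwt = 0.6 × 60 × 0.4419 × 5 = 79.54 kip (transverse, base value).
(i) R_nwl + R_nwt = 524.9 kip; (ii) 0.85 R_nwl + 1.5 R_nwt = 497.9 kip.
R_n = max = 524.9 kip [governs: (i)]; R_n/Ω = 262.5 kip.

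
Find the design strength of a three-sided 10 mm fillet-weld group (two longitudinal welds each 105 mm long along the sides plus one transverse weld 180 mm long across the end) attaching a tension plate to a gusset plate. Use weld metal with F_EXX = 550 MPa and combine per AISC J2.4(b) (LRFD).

φR_n ≈ 785 kN

t_e = 0.707 × 10 = 7.07 mm.
R_nwl = 0.6 × 550 × 7.07 × 210 × 10⁻³ = 490 kN (longitudinal, 2 welds).
R_nwt = 0.6 × 550 × 7.07 × 180 × 10⁻³ = 420 kN (transverse, base value).
(i) R_nwl + R_nwt = 909.9 kN; (ii) 0.85 R_nwl + 1.5 R_nwt = 1046 kN.
R_n = max = 1046 kN [governs: (ii)]; φR_n = 784.8 kN.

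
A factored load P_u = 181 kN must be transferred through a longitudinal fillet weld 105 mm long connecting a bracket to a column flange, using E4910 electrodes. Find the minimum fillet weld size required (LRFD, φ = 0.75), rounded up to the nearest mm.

w = 12 mm

E49XX → F_EXX = 490 MPa.
Total weld length L = 105 mm.
Required throat t_e = P_u / (φ × 0.6 F_EXX × L) = 181 / (0.75 × 0.6 × 490 × 105 × 10⁻³) = 7.818 mm.
Required leg w = t_e / 0.707 = 11.06 mm → use 12 mm.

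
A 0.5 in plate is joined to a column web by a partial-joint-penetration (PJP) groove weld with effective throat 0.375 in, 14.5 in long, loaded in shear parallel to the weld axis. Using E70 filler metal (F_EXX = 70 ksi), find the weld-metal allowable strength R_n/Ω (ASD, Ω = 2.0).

Effective throat (given) t_e = 0.375 in.
A_we = 0.375 × 14.5 = 5.438 in².
F_nw = 0.6 F_EXX = 42 ksi.
R_n/Ω = (42 × 5.438) / 2.0 = 114.2 kip.

R_n/Ω ≈ 114 kip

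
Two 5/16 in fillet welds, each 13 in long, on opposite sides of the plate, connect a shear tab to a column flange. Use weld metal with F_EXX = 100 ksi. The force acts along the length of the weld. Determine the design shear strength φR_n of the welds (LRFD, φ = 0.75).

φR_n ≈ 258 kips

Effective throat t_e = 0.707 × 0.3125 = 0.2209 in.
Total length L = 26 in; A_we = 0.2209 × 26 = 5.744 in².
F_nw = 0.6 F_EXX = 0.6 × 100 = 60 ksi.
φR_n = 0.75 × 60 × 5.744 = 258.5 kips.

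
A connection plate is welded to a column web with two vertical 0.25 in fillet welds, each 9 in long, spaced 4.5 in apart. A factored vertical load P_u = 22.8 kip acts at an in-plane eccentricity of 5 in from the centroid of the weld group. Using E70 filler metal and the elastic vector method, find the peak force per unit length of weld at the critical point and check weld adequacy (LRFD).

f_max ≈ 3.45 kip/in; adequate

E70XX → F_EXX = 70 ksi.
Total weld length L_w = 18 in. Treat welds as unit-width lines.
Polar moment about centroid: J = 2[d³/12 + d(b/2)²] = 2[9³/12 + 9×2.25²] = 212.6 in³.
Direct shear f_v = P/L_w = 22.8 / 18 = 1.267 kip/in (vertical).
Torsion M = P·e = 22.8 × 5 = 114 kip·in.
Critical point at (x, y) = (2.25, 4.5) from centroid. f_tx = M·y/J = 2.413 kip/in; f_ty = M·x/J = 1.206 kip/in.
Resultant f_max = √[f_tx² + (f_v + f_ty)²] = √[2.413² + (1.267 + 1.206)²] = 3.455 kip/in.
Capacity per unit length: φr_n = 0.75 × 0.6 × 70 × (0.707 × 0.25) = 5.568 kip/in.
3.455 ≤ 5.568 → adequate.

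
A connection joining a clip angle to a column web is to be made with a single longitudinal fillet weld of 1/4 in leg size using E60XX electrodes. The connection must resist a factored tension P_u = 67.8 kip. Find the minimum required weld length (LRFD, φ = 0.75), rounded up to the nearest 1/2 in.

E60XX → F_EXX = 60 ksi.
Throat t_e = 0.707 × 0.25 = 0.1767 in.
φr_n = 0.75 × 0.6 × 60 × 0.1767 = 4.772 kip/in.
L_req = P_u / φr_n = 67.8 / 4.772 = 14.21 in total.
Round up → use L = 14.5 in.

L = 14.5 in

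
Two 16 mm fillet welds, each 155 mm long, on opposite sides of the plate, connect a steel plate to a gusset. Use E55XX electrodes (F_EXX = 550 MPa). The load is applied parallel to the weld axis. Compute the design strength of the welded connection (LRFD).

φR_n ≈ 868 kN

Effective throat t_e = 0.707 × 16 = 11.31 mm.
Total length L = 310 mm; A_we = 11.31 × 310 = 3507 mm².
F_nw = 0.6 F_EXX = 0.6 × 550 = 330 MPa.
φR_n = 0.75 × 330 × 3507 × 10⁻³ = 867.9 kN.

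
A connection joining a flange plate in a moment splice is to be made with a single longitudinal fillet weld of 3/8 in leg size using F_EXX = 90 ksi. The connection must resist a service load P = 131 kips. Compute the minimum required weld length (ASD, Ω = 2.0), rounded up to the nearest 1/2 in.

L = 18.5 in

Throat t_e = 0.707 × 0.375 = 0.2651 in.
r_n/Ω = (0.6 × 90 × 0.2651) / 2.0 = 7.158 kip/in.
L_req = P / (r_n/Ω) = 131 / 7.158 = 18.3 in total.
Round up → use L = 18.5 in.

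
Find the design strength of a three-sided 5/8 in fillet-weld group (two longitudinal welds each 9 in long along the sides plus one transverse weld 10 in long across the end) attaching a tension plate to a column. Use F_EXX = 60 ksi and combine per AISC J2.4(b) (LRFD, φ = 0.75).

t_e = 0.707 × 0.625 = 0.4419 in.
R_nwl = 0.6 × 60 × 0.4419 × 18 = 286.3 kips (longitudinal, 2 welds).
R_nwt = 0.6 × 60 × 0.4419 × 10 = 159.1 kips (transverse, base value).
(i) R_nwl + R_nwt = 445.4 kips; (ii) 0.85 R_nwl + 1.5 R_nwt = 482 kips.
R_n = max = 482 kips [governs: (ii)]; φR_n = 361.5 kips.

φR_n ≈ 361 kips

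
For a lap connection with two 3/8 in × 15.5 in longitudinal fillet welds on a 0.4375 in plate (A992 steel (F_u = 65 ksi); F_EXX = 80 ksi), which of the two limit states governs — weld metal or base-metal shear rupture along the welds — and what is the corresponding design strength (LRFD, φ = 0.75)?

t_e = 0.707 × 0.375 = 0.2651 in; L = 31 in.
Weld metal: φR_n = 0.75 × 0.6 × 80 × 0.2651 × 31 = 295.9 kips.
Base metal (shear rupture): φR_n = 0.75 × 0.6 × 65 × 0.4375 × 31 = 396.7 kips.
Governing: weld metal.

φR_n ≈ 296 kips (weld metal governs)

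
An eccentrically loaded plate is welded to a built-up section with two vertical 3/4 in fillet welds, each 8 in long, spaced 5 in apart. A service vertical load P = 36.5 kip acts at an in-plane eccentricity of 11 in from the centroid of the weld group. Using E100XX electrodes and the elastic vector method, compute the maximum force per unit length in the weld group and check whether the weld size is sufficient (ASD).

f_max ≈ 11.6 kip/in; adequate

E100XX → F_EXX = 100 ksi.
Total weld length L_w = 16 in. Treat welds as unit-width lines.
Polar moment about centroid: J = 2[d³/12 + d(b/2)²] = 2[8³/12 + 8×2.5²] = 185.3 in³.
Direct shear f_v = P/L_w = 36.5 / 16 = 2.281 kip/in (vertical).
Torsion M = P·e = 36.5 × 11 = 401.5 kip·in.
Critical point at (x, y) = (2.5, 4) from centroid. f_tx = M·y/J = 8.665 kip/in; f_ty = M·x/J = 5.416 kip/in.
Resultant f_max = √[f_tx² + (f_v + f_ty)²] = √[8.665² + (2.281 + 5.416)²] = 11.59 kip/in.
Capacity per unit length: r_n/Ω = (1/2.0) × 0.6 × 100 × (0.707 × 0.75) = 15.91 kip/in.
11.59 ≤ 15.91 → adequate.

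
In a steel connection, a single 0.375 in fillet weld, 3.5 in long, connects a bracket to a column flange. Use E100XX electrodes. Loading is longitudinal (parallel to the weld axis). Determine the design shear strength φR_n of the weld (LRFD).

φR_n ≈ 41.8 kip

E100XX → F_EXX = 100 ksi.
Effective throat t_e = 0.707 × 0.375 = 0.2651 in.
Total length L = 3.5 in; A_we = 0.2651 × 3.5 = 0.9279 in².
F_nw = 0.6 F_EXX = 0.6 × 100 = 60 ksi.
φR_n = 0.75 × 60 × 0.9279 = 41.76 kip.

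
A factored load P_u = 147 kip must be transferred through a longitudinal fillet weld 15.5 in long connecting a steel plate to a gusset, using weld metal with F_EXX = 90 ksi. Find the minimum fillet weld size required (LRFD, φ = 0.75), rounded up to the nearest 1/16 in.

w = 3/8 in

Total weld length L = 15.5 in.
Required throat t_e = P_u / (φ × 0.6 F_EXX × L) = 147 / (0.75 × 0.6 × 90 × 15.5) = 0.2342 in.
Required leg w = t_e / 0.707 = 0.3312 in → use 3/8 in.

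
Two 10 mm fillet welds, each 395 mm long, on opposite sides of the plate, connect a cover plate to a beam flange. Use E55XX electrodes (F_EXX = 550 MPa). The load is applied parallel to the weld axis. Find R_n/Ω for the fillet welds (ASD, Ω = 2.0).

R_n/Ω ≈ 922 kN

Effective throat t_e = 0.707 × 10 = 7.07 mm.
Total length L = 790 mm; A_we = 7.07 × 790 = 5585 mm².
F_nw = 0.6 F_EXX = 0.6 × 550 = 330 MPa.
R_n = 330 × 5585 × 10⁻³ = 1843 kN; R_n/Ω = 1843/2.0 = 921.6 kN.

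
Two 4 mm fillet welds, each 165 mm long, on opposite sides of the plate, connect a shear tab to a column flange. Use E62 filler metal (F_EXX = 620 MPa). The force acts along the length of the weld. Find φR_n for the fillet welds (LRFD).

Effective throat t_e = 0.707 × 4 = 2.828 mm.
Total length L = 330 mm; A_we = 2.828 × 330 = 933.2 mm².
F_nw = 0.6 F_EXX = 0.6 × 620 = 372 MPa.
φR_n = 0.75 × 372 × 933.2 × 10⁻³ = 260.4 kN.

φR_n ≈ 260 kN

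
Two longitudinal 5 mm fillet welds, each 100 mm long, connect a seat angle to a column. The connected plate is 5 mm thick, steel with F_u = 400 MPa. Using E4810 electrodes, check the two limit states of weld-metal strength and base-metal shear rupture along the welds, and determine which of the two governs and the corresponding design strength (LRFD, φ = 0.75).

E48XX → F_EXX = 480 MPa.
t_e = 0.707 × 5 = 3.535 mm; L = 200 mm.
Weld metal: φR_n = 0.75 × 0.6 × 480 × 3.535 × 200 × 10⁻³ = 152.7 kN.
Base metal (shear rupture): φR_n = 0.75 × 0.6 × 400 × 5 × 200 × 10⁻³ = 180 kN.
Governing: weld metal.

φR_n ≈ 153 kN (weld metal governs)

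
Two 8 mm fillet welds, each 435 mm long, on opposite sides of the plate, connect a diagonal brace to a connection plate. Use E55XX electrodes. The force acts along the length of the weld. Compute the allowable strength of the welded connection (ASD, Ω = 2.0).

E55XX → F_EXX = 550 MPa.
Effective throat t_e = 0.707 × 8 = 5.656 mm.
Total length L = 870 mm; A_we = 5.656 × 870 = 4921 mm².
F_nw = 0.6 F_EXX = 0.6 × 550 = 330 MPa.
R_n = 330 × 4921 × 10⁻³ = 1624 kN; R_n/Ω = 1624/2.0 = 811.9 kN.

R_n/Ω ≈ 812 kN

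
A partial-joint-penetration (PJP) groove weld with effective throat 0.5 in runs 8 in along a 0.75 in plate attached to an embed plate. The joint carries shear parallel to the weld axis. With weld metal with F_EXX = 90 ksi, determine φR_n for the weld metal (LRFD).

φR_n ≈ 162 kip

Effective throat (given) t_e = 0.5 in.
A_we = 0.5 × 8 = 4 in².
F_nw = 0.6 F_EXX = 54 ksi.
φR_n = 0.75 × 54 × 4 = 162 kip.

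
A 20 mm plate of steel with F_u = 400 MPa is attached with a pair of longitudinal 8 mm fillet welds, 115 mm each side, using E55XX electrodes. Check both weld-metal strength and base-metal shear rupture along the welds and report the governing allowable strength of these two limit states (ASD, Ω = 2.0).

R_n/Ω ≈ 215 kN (weld metal governs)

E55XX → F_EXX = 550 MPa.
t_e = 0.707 × 8 = 5.656 mm; L = 230 mm.
Weld metal: R_n/Ω = (1/2.0) × 0.6 × 550 × 5.656 × 230 × 10⁻³ = 214.6 kN.
Base metal (shear rupture): R_n/Ω = (1/2.0) × 0.6 × 400 × 20 × 230 × 10⁻³ = 552 kN.
Governing: weld metal.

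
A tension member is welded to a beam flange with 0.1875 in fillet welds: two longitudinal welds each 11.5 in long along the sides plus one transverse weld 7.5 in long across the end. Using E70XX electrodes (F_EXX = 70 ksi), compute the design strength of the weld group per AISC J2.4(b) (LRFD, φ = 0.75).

t_e = 0.707 × 0.1875 = 0.1326 in.
R_nwl = 0.6 × 70 × 0.1326 × 23 = 128.1 kip (longitudinal, 2 welds).
R_nwt = 0.6 × 70 × 0.1326 × 7.5 = 41.76 kip (transverse, base value).
(i) R_nwl + R_nwt = 169.8 kip; (ii) 0.85 R_nwl + 1.5 R_nwt = 171.5 kip.
R_n = max = 171.5 kip [governs: (ii)]; φR_n = 128.6 kip.

φR_n ≈ 129 kip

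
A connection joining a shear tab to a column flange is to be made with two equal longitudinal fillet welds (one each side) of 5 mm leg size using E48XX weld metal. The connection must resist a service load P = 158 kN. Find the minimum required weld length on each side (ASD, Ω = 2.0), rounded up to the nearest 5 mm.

L = 160 mm on each side

E48XX → F_EXX = 480 MPa.
Throat t_e = 0.707 × 5 = 3.535 mm.
r_n/Ω = (0.6 × 480 × 3.535) / 2.0 = 509 N/mm = 0.509 kN/mm.
L_req = P / (r_n/Ω) = 158 / 0.509 = 310.4 mm total.
Per side: 310.4 / 2 = 155.2 mm.
Round up → use L = 160 mm on each side.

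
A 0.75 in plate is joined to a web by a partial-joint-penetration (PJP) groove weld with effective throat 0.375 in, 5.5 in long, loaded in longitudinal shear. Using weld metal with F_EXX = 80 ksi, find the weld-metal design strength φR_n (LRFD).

φR_n ≈ 74.2 kips

Effective throat (given) t_e = 0.375 in.
A_we = 0.375 × 5.5 = 2.062 in².
F_nw = 0.6 F_EXX = 48 ksi.
φR_n = 0.75 × 48 × 2.062 = 74.25 kips.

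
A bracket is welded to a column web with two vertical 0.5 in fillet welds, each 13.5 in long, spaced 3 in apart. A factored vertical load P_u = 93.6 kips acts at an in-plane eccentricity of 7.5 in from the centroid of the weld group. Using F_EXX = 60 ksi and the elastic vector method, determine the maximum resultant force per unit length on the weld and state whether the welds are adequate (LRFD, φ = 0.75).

Total weld length L_w = 27 in. Treat welds as unit-width lines.
Polar moment about centroid: J = 2[d³/12 + d(b/2)²] = 2[13.5³/12 + 13.5×1.5²] = 470.8 in³.
Direct shear f_v = P/L_w = 93.6 / 27 = 3.467 kip/in (vertical).
Torsion M = P·e = 93.6 × 7.5 = 702 kip·in.
Critical point at (x, y) = (1.5, 6.75) from centroid. f_tx = M·y/J = 10.06 kip/in; f_ty = M·x/J = 2.237 kip/in.
Resultant f_max = √[f_tx² + (f_v + f_ty)²] = √[10.06² + (3.467 + 2.237)²] = 11.57 kip/in.
Capacity per unit length: φr_n = 0.75 × 0.6 × 60 × (0.707 × 0.5) = 9.544 kip/in.
11.57 > 9.544 → NOT adequate.

f_max ≈ 11.6 kip/in; NOT adequate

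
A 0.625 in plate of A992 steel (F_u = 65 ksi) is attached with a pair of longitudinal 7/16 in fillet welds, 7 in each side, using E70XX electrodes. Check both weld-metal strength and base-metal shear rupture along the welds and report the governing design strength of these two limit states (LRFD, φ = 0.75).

φR_n ≈ 136 kips (weld metal governs)

E70XX → F_EXX = 70 ksi.
t_e = 0.707 × 0.4375 = 0.3093 in; L = 14 in.
Weld metal: φR_n = 0.75 × 0.6 × 70 × 0.3093 × 14 = 136.4 kips.
Base metal (shear rupture): φR_n = 0.75 × 0.6 × 65 × 0.625 × 14 = 255.9 kips.
Governing: weld metal.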